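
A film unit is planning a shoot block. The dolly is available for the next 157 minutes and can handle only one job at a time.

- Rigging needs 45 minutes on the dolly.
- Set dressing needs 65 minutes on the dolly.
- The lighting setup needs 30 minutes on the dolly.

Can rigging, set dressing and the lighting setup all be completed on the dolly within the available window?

Yes

Running back to back, the jobs need 45 + 65 + 30 = 140 minutes on the dolly.
Since 140 ≤ 157, they fit within the window.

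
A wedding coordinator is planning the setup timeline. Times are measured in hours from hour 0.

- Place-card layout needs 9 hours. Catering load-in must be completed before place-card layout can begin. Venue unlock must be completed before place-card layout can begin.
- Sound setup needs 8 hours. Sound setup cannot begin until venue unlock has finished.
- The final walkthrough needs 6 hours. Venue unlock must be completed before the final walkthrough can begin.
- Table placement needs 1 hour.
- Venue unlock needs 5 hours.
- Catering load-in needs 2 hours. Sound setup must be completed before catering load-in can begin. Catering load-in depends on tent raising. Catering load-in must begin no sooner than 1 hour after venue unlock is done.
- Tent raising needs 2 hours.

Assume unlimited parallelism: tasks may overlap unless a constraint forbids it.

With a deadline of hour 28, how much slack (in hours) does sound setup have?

4

Venue unlock can start immediately at hour 0; it finishes at hour 5.
Sound setup cannot begin until venue unlock (finishes hour 5). It runs from hour 5 to 5 + 8 = hour 13.

Working backward from the deadline:
Nothing follows place-card layout; the deadline of hour 28 is its only limit. It must start by 28 − 9 = hour 19.
Catering load-in has to be done before place-card layout (must start by hour 19). That means finishing by hour 19, i.e. starting by 19 − 2 = hour 17.
Sound setup must finish before catering load-in (must start by hour 17). With an 8-hour duration, sound setup must start by 17 − 8 = hour 9.
So sound setup can start as early as hour 5 and as late as hour 9, giving 9 − 5 = 4 hours of slack.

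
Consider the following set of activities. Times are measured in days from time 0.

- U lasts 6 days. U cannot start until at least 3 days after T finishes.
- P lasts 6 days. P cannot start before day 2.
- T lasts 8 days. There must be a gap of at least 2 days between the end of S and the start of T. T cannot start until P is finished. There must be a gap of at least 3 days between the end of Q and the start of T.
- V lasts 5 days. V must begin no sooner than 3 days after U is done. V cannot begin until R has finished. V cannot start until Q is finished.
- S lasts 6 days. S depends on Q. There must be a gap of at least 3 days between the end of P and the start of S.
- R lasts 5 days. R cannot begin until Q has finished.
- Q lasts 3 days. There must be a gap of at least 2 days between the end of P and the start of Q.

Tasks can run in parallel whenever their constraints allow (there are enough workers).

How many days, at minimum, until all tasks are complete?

46

After its own release at day 2, P can start at day 2 and finishes at day 8.
After P (finishes day 8, plus 2-day gap → day 10), Q can start at day 10 and finishes at day 13.
S has to wait for Q (finishes day 13); P (finishes day 8, plus 3-day gap → day 11). The latest of these is day 13, so S runs day 13 to 13 + 6 = day 19.
For T: S (finishes day 19, plus 2-day gap → day 21); P (finishes day 8); Q (finishes day 13, plus 3-day gap → day 16). Taking the maximum gives a start of day 21, and it finishes at 21 + 8 = day 29.
U waits on T (finishes day 29, plus 3-day gap → day 32), so it starts at day 32 and finishes at 32 + 6 = day 38.
R cannot begin until Q (finishes day 13). It runs from day 13 to 13 + 5 = day 18.
V cannot start until U (finishes day 38, plus 3-day gap → day 41); R (finishes day 18); Q (finishes day 13). The controlling bound is day 41, so V finishes at 41 + 5 = day 46.
All tasks are finished once the last one completes. Finish times: P at 8, Q at 13, R at 18, S at 19, T at 29, U at 38, V at 46. The latest is day 46.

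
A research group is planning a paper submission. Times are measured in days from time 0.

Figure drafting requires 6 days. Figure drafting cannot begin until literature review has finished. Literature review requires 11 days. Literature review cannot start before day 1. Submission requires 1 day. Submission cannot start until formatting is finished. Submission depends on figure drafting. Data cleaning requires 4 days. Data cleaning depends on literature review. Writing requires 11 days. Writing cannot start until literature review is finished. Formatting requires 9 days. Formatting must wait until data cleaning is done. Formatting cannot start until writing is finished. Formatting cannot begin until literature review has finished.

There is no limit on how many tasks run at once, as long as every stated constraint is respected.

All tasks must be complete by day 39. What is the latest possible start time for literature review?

Submission must finish by day 39; it takes 1 day, so it must start by 39 − 1 = day 38.
Formatting must finish before submission (must start by day 38). With a 9-day duration, formatting must start by 38 − 9 = day 29.
Since formatting (must start by day 29) depends on it, data cleaning must finish by day 29. Backing off its 4-day duration gives a latest start of day 25.
Since submission (must start by day 38) depends on it, figure drafting must finish by day 38. Backing off its 6-day duration gives a latest start of day 32.
Writing feeds into formatting (must start by day 29); so writing must finish by day 29 and therefore start by day 18.
Literature review must finish in time for data cleaning (must start by day 25); figure drafting (must start by day 32); writing (must start by day 18); formatting (must start by day 29). The tightest is day 18, so literature review must start by 18 − 11 = day 7.

7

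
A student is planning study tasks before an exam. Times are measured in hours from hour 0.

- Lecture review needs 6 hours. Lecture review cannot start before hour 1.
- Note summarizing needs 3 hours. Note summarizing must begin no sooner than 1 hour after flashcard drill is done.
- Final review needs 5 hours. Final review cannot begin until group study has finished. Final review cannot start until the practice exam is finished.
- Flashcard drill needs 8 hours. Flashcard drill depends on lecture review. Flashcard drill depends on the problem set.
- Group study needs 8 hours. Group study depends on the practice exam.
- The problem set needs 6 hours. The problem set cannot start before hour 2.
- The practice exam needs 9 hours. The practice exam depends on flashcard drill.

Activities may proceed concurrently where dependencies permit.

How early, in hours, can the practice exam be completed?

25

The problem set waits on its own release at hour 2, so it starts at hour 2 and finishes at 2 + 6 = hour 8.
After its own release at hour 1, lecture review can start at hour 1 and finishes at hour 7.
Flashcard drill cannot start until lecture review (finishes hour 7); the problem set (finishes hour 8). The controlling bound is hour 8, so flashcard drill finishes at 8 + 8 = hour 16.
The practice exam waits on flashcard drill (finishes hour 16), so it starts at hour 16 and finishes at 16 + 9 = hour 25.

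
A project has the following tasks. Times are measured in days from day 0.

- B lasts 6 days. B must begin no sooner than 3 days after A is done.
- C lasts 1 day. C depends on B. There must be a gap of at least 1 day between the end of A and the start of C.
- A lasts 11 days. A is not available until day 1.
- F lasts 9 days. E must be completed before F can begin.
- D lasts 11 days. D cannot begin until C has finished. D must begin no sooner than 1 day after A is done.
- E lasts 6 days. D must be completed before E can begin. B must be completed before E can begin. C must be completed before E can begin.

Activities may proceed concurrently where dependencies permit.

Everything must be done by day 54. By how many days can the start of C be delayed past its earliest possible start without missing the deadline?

6

A cannot begin until its own release at day 1. It runs from day 1 to 1 + 11 = day 12.
B waits on A (finishes day 12, plus 3-day gap → day 15), so it starts at day 15 and finishes at 15 + 6 = day 21.
C has to wait for B (finishes day 21); A (finishes day 12, plus 1-day gap → day 13). The latest of these is day 21, so C runs day 21 to 21 + 1 = day 22.

Working backward from the deadline:
F must finish by day 54; it takes 9 days, so it must start by 54 − 9 = day 45.
E has to be done before F (must start by day 45). That means finishing by day 45, i.e. starting by 45 − 6 = day 39.
D must finish before E (must start by day 39). With an 11-day duration, D must start by 39 − 11 = day 28.
C has several dependents: D (must start by day 28); E (must start by day 39). The earliest of those limits is day 28, so C must start by 28 − 1 = day 27.
So C can start as early as day 21 and as late as day 27, giving 27 − 21 = 6 days of slack.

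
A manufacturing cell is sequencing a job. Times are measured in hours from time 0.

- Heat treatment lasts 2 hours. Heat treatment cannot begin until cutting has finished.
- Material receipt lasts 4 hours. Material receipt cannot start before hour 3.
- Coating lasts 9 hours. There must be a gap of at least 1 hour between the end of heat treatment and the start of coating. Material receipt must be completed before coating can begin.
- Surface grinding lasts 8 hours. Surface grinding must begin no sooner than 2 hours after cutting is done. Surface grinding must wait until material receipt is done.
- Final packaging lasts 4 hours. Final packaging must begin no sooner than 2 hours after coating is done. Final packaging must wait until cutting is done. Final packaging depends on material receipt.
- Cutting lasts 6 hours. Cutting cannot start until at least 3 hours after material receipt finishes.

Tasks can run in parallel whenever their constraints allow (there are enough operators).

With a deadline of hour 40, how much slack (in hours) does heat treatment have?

6

Material receipt cannot begin until its own release at hour 3. It runs from hour 3 to 3 + 4 = hour 7.
Cutting waits on material receipt (finishes hour 7, plus 3-hour gap → hour 10), so it starts at hour 10 and finishes at 10 + 6 = hour 16.
Heat treatment waits on cutting (finishes hour 16), so it starts at hour 16 and finishes at 16 + 2 = hour 18.

Working backward from the deadline:
Final packaging has no dependents, so it just needs to finish by hour 40. Starting by 40 − 4 = hour 36 achieves that.
Coating must finish before final packaging (must start by hour 36, minus 2-hour gap → hour 34). With a 9-hour duration, coating must start by 34 − 9 = hour 25.
Since coating (must start by hour 25, minus 1-hour gap → hour 24) depends on it, heat treatment must finish by hour 24. Backing off its 2-hour duration gives a latest start of hour 22.
So heat treatment can start as early as hour 16 and as late as hour 22, giving 22 − 16 = 6 hours of slack.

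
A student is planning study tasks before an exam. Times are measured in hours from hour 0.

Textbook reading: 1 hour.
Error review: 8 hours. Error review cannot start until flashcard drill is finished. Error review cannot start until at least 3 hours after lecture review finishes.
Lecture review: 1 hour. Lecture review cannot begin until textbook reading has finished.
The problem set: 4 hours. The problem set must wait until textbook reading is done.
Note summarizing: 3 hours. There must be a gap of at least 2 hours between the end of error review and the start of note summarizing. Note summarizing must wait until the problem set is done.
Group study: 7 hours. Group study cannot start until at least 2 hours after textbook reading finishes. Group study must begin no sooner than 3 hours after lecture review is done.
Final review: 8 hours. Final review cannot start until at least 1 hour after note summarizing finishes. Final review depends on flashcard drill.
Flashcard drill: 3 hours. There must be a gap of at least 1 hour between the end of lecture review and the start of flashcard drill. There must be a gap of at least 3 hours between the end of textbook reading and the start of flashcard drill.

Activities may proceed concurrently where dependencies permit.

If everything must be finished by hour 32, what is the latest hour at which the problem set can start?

16

Nothing follows final review; the deadline of hour 32 is its only limit. It must start by 32 − 8 = hour 24.
Note summarizing has to be done before final review (must start by hour 24, minus 1-hour gap → hour 23). That means finishing by hour 23, i.e. starting by 23 − 3 = hour 20.
The problem set has to be done before note summarizing (must start by hour 20). That means finishing by hour 20, i.e. starting by 20 − 4 = hour 16.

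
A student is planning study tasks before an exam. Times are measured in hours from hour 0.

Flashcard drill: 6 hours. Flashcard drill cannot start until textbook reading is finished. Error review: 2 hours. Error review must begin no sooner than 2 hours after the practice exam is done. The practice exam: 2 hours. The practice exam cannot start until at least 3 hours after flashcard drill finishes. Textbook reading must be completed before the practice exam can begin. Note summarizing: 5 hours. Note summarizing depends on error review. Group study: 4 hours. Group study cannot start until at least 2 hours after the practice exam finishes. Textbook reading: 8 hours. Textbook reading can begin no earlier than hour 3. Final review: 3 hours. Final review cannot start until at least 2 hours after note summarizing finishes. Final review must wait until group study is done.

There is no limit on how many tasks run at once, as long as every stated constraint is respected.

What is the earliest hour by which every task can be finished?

Textbook reading cannot begin until its own release at hour 3. It runs from hour 3 to 3 + 8 = hour 11.
Flashcard drill cannot begin until textbook reading (finishes hour 11). It runs from hour 11 to 11 + 6 = hour 17.
The practice exam has to wait for flashcard drill (finishes hour 17, plus 3-hour gap → hour 20); textbook reading (finishes hour 11). The latest of these is hour 20, so the practice exam runs hour 20 to 20 + 2 = hour 22.
Group study cannot begin until the practice exam (finishes hour 22, plus 2-hour gap → hour 24). It runs from hour 24 to 24 + 4 = hour 28.
After the practice exam (finishes hour 22, plus 2-hour gap → hour 24), error review can start at hour 24 and finishes at hour 26.
Note summarizing waits on error review (finishes hour 26), so it starts at hour 26 and finishes at 26 + 5 = hour 31.
Final review cannot start until note summarizing (finishes hour 31, plus 2-hour gap → hour 33); group study (finishes hour 28). The controlling bound is hour 33, so final review finishes at 33 + 3 = hour 36.
All tasks are finished once the last one completes. Finish times: Textbook reading at 11, Flashcard drill at 17, The practice exam at 22, Error review at 26, Group study at 28, Note summarizing at 31, Final review at 36. The latest is hour 36.

36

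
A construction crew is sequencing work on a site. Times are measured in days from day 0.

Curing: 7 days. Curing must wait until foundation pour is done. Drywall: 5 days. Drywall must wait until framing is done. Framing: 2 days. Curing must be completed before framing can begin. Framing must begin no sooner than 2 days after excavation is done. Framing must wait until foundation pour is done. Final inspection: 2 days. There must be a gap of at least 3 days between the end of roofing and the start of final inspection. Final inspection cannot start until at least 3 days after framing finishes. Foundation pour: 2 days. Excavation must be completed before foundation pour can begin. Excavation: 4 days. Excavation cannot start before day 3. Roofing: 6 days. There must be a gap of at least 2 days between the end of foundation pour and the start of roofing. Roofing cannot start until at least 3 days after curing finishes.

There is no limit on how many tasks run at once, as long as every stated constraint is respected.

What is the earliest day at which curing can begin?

9

Excavation cannot begin until its own release at day 3. It runs from day 3 to 3 + 4 = day 7.
Foundation pour waits on excavation (finishes day 7), so it starts at day 7 and finishes at 7 + 2 = day 9.
Curing waits on foundation pour (finishes day 9), so the earliest it can start is day 9.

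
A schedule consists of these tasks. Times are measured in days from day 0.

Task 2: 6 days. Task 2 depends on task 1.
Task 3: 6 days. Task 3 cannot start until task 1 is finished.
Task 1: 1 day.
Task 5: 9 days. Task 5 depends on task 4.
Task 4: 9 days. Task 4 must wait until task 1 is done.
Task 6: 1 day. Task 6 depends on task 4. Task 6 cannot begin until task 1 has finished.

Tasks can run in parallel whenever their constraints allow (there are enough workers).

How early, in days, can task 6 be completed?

11

Nothing blocks task 1, so it runs from day 0 to day 1.
After task 1 (finishes day 1), task 4 can start at day 1 and finishes at day 10.
Task 6 needs all of task 4 (finishes day 10); task 1 (finishes day 1). That puts its earliest start at day 10; it finishes at 10 + 1 = day 11.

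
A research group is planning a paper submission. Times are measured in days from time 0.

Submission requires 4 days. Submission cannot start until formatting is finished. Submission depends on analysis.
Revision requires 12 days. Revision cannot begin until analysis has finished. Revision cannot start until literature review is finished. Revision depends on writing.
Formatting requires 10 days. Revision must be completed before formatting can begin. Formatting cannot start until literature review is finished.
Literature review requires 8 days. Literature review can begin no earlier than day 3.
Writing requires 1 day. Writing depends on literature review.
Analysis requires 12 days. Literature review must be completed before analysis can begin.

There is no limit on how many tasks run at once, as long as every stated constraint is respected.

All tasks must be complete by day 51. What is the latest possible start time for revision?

Nothing follows submission; the deadline of day 51 is its only limit. It must start by 51 − 4 = day 47.
Formatting has to be done before submission (must start by day 47). That means finishing by day 47, i.e. starting by 47 − 10 = day 37.
Since formatting (must start by day 37) depends on it, revision must finish by day 37. Backing off its 12-day duration gives a latest start of day 25.

25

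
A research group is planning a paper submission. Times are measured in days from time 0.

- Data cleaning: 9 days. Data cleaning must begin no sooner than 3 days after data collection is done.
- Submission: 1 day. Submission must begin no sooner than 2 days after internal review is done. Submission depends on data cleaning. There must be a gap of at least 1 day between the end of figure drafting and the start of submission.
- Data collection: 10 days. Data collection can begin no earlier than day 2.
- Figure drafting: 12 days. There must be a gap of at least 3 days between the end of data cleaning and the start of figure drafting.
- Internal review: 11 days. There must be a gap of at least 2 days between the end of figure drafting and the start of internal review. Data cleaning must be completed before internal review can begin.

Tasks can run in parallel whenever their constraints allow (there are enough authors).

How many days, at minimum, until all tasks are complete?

Data collection cannot begin until its own release at day 2. It runs from day 2 to 2 + 10 = day 12.
After data collection (finishes day 12, plus 3-day gap → day 15), data cleaning can start at day 15 and finishes at day 24.
After data cleaning (finishes day 24, plus 3-day gap → day 27), figure drafting can start at day 27 and finishes at day 39.
Internal review cannot start until figure drafting (finishes day 39, plus 2-day gap → day 41); data cleaning (finishes day 24). The controlling bound is day 41, so internal review finishes at 41 + 11 = day 52.
For submission: internal review (finishes day 52, plus 2-day gap → day 54); data cleaning (finishes day 24); figure drafting (finishes day 39, plus 1-day gap → day 40). Taking the maximum gives a start of day 54, and it finishes at 54 + 1 = day 55.
All tasks are finished once the last one completes. Finish times: Data collection at 12, Data cleaning at 24, Figure drafting at 39, Internal review at 52, Submission at 55. The latest is day 55.

55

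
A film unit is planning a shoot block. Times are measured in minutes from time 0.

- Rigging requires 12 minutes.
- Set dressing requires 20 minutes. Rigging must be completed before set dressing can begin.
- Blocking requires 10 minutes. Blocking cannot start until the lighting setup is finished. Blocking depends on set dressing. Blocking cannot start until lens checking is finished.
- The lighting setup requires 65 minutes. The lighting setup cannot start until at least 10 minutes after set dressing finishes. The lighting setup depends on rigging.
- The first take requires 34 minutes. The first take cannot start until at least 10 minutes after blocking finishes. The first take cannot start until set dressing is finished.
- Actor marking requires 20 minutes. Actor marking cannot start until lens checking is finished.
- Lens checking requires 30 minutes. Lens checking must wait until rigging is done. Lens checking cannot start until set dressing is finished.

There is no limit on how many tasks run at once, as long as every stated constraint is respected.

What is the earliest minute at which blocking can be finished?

117

Rigging can start immediately at minute 0; it finishes at minute 12.
Set dressing waits on rigging (finishes minute 12), so it starts at minute 12 and finishes at 12 + 20 = minute 32.
For lens checking: rigging (finishes minute 12); set dressing (finishes minute 32). Taking the maximum gives a start of minute 32, and it finishes at 32 + 30 = minute 62.
For the lighting setup: set dressing (finishes minute 32, plus 10-minute gap → minute 42); rigging (finishes minute 12). Taking the maximum gives a start of minute 42, and it finishes at 42 + 65 = minute 107.
Blocking cannot start until the lighting setup (finishes minute 107); set dressing (finishes minute 32); lens checking (finishes minute 62). The controlling bound is minute 107, so blocking finishes at 107 + 10 = minute 117.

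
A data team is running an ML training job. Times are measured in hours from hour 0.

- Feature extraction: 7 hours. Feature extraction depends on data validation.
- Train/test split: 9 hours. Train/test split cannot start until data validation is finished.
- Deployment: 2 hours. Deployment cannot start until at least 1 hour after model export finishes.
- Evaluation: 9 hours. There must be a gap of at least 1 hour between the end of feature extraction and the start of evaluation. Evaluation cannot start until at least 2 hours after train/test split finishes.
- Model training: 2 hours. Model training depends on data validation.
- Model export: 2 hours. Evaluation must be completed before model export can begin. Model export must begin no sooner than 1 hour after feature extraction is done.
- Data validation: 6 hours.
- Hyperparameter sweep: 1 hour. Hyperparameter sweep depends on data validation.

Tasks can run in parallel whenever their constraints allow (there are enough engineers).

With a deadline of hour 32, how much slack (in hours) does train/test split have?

1

Data validation has no prerequisites, so it starts at hour 0 and finishes at hour 6.
After data validation (finishes hour 6), train/test split can start at hour 6 and finishes at hour 15.

Working backward from the deadline:
To finish by hour 32, deployment (duration 2) must start no later than hour 30.
Model export has to be done before deployment (must start by hour 30, minus 1-hour gap → hour 29). That means finishing by hour 29, i.e. starting by 29 − 2 = hour 27.
Since model export (must start by hour 27) depends on it, evaluation must finish by hour 27. Backing off its 9-hour duration gives a latest start of hour 18.
Train/test split has to be done before evaluation (must start by hour 18, minus 2-hour gap → hour 16). That means finishing by hour 16, i.e. starting by 16 − 9 = hour 7.
So train/test split can start as early as hour 6 and as late as hour 7, giving 7 − 6 = 1 hour of slack.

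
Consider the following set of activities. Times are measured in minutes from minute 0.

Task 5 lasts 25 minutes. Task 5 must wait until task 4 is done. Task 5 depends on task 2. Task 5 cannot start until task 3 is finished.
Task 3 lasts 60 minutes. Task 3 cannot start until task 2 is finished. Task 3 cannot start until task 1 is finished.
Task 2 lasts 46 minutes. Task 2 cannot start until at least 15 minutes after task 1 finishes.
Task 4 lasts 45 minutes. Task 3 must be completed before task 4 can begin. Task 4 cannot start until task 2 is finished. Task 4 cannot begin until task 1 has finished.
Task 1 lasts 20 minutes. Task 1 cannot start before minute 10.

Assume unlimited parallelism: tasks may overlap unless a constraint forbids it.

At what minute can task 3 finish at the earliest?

151

Task 1 waits on its own release at minute 10, so it starts at minute 10 and finishes at 10 + 20 = minute 30.
After task 1 (finishes minute 30, plus 15-minute gap → minute 45), task 2 can start at minute 45 and finishes at minute 91.
Task 3 needs all of task 2 (finishes minute 91); task 1 (finishes minute 30). That puts its earliest start at minute 91; it finishes at 91 + 60 = minute 151.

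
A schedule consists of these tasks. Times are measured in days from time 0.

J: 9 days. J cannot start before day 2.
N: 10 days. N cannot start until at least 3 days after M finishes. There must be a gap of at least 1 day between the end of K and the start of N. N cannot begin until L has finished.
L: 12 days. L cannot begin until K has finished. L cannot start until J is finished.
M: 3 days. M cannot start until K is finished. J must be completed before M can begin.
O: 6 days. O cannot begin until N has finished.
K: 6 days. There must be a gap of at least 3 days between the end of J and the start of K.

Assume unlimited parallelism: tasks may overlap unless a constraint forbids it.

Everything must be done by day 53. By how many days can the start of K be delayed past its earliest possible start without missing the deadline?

5

J cannot begin until its own release at day 2. It runs from day 2 to 2 + 9 = day 11.
K cannot begin until J (finishes day 11, plus 3-day gap → day 14). It runs from day 14 to 14 + 6 = day 20.

Working backward from the deadline:
Nothing follows O; the deadline of day 53 is its only limit. It must start by 53 − 6 = day 47.
N has to be done before O (must start by day 47). That means finishing by day 47, i.e. starting by 47 − 10 = day 37.
L has to be done before N (must start by day 37). That means finishing by day 37, i.e. starting by 37 − 12 = day 25.
M must finish before N (must start by day 37, minus 3-day gap → day 34). With a 3-day duration, M must start by 34 − 3 = day 31.
K must finish in time for L (must start by day 25); M (must start by day 31); N (must start by day 37, minus 1-day gap → day 36). The tightest is day 25, so K must start by 25 − 6 = day 19.
So K can start as early as day 14 and as late as day 19, giving 19 − 14 = 5 days of slack.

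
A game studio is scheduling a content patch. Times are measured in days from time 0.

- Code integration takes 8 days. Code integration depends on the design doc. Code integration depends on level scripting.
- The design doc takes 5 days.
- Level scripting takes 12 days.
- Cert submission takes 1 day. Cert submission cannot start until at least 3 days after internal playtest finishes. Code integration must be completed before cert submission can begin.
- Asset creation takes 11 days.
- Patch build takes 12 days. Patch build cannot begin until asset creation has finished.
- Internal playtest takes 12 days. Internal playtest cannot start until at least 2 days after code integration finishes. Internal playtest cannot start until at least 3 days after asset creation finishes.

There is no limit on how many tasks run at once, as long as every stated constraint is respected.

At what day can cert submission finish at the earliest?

38

Nothing blocks level scripting, so it runs from day 0 to day 12.
Asset creation has no prerequisites, so it starts at day 0 and finishes at day 11.
The design doc has no prerequisites, so it starts at day 0 and finishes at day 5.
Code integration cannot start until the design doc (finishes day 5); level scripting (finishes day 12). The controlling bound is day 12, so code integration finishes at 12 + 8 = day 20.
For internal playtest: code integration (finishes day 20, plus 2-day gap → day 22); asset creation (finishes day 11, plus 3-day gap → day 14). Taking the maximum gives a start of day 22, and it finishes at 22 + 12 = day 34.
Cert submission has to wait for internal playtest (finishes day 34, plus 3-day gap → day 37); code integration (finishes day 20). The latest of these is day 37, so cert submission runs day 37 to 37 + 1 = day 38.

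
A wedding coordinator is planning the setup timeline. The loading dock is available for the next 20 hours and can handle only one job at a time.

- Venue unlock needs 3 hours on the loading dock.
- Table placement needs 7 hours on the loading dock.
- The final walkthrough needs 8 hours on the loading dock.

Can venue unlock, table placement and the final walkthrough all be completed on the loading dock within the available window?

Running back to back, the jobs need 3 + 7 + 8 = 18 hours on the loading dock.
Since 18 ≤ 20, they fit within the window.

Yes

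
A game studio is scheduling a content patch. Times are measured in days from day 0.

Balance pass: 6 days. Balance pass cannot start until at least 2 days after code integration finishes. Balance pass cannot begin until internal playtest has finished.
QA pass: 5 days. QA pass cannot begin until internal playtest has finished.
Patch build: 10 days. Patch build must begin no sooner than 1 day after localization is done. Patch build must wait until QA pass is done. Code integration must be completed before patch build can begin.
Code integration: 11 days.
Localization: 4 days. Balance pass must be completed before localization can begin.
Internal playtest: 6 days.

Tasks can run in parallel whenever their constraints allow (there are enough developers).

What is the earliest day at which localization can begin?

19

Nothing blocks internal playtest, so it runs from day 0 to day 6.
Code integration can start immediately at day 0; it finishes at day 11.
Balance pass has to wait for code integration (finishes day 11, plus 2-day gap → day 13); internal playtest (finishes day 6). The latest of these is day 13, so balance pass runs day 13 to 13 + 6 = day 19.
Localization waits on balance pass (finishes day 19), so the earliest it can start is day 19.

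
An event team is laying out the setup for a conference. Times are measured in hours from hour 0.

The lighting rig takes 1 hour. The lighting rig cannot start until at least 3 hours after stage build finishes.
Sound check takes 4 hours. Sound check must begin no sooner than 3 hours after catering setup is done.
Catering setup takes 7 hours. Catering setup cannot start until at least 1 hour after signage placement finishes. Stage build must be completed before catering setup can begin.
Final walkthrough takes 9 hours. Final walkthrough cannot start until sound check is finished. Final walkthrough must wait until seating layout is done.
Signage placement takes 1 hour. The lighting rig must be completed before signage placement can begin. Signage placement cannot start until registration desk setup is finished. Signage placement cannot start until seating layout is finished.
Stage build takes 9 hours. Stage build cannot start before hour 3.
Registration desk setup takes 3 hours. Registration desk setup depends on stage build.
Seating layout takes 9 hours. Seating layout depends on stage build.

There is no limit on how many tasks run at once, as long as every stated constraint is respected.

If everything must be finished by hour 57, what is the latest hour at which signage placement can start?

Final walkthrough has no dependents, so it just needs to finish by hour 57. Starting by 57 − 9 = hour 48 achieves that.
Sound check feeds into final walkthrough (must start by hour 48); so sound check must finish by hour 48 and therefore start by hour 44.
Catering setup must finish before sound check (must start by hour 44, minus 3-hour gap → hour 41). With a 7-hour duration, catering setup must start by 41 − 7 = hour 34.
Signage placement feeds into catering setup (must start by hour 34, minus 1-hour gap → hour 33); so signage placement must finish by hour 33 and therefore start by hour 32.

32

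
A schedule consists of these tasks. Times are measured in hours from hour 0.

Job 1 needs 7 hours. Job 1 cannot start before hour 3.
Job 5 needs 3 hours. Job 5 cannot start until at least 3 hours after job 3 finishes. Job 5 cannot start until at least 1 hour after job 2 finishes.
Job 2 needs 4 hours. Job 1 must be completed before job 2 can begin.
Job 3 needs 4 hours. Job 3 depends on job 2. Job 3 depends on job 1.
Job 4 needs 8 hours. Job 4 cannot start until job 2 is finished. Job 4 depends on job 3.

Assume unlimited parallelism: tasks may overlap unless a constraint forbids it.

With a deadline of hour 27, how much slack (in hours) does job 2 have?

1

After its own release at hour 3, job 1 can start at hour 3 and finishes at hour 10.
Job 2 cannot begin until job 1 (finishes hour 10). It runs from hour 10 to 10 + 4 = hour 14.

Working backward from the deadline:
To finish by hour 27, job 4 (duration 8) must start no later than hour 19.
Nothing follows job 5; the deadline of hour 27 is its only limit. It must start by 27 − 3 = hour 24.
Job 3 must finish in time for job 4 (must start by hour 19); job 5 (must start by hour 24, minus 3-hour gap → hour 21). The tightest is hour 19, so job 3 must start by 19 − 4 = hour 15.
Job 2 feeds job 3 (must start by hour 15); job 4 (must start by hour 19); job 5 (must start by hour 24, minus 1-hour gap → hour 23). Taking the minimum, job 2 must finish by hour 15 and start by 15 − 4 = hour 11.
So job 2 can start as early as hour 10 and as late as hour 11, giving 11 − 10 = 1 hour of slack.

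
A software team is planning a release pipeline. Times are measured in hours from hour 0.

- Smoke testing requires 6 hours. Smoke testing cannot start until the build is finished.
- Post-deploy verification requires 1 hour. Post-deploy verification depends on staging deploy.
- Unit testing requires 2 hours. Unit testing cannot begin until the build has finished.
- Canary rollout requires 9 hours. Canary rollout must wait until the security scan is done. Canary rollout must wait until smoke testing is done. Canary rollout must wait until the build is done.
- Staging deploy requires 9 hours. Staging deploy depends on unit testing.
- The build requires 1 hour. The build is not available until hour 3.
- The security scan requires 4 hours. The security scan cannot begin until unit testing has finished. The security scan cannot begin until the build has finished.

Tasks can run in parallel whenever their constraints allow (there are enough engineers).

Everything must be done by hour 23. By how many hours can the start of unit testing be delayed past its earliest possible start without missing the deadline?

After its own release at hour 3, the build can start at hour 3 and finishes at hour 4.
Unit testing cannot begin until the build (finishes hour 4). It runs from hour 4 to 4 + 2 = hour 6.

Working backward from the deadline:
Canary rollout must finish by hour 23; it takes 9 hours, so it must start by 23 − 9 = hour 14.
The security scan feeds into canary rollout (must start by hour 14); so the security scan must finish by hour 14 and therefore start by hour 10.
Post-deploy verification must finish by hour 23; it takes 1 hour, so it must start by 23 − 1 = hour 22.
Since post-deploy verification (must start by hour 22) depends on it, staging deploy must finish by hour 22. Backing off its 9-hour duration gives a latest start of hour 13.
Unit testing must finish in time for the security scan (must start by hour 10); staging deploy (must start by hour 13). The tightest is hour 10, so unit testing must start by 10 − 2 = hour 8.
So unit testing can start as early as hour 4 and as late as hour 8, giving 8 − 4 = 4 hours of slack.

4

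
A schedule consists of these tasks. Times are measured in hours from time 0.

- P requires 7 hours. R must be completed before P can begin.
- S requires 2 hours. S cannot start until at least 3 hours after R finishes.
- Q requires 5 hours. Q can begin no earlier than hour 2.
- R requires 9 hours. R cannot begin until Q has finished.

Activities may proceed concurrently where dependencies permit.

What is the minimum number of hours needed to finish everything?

23

Q cannot begin until its own release at hour 2. It runs from hour 2 to 2 + 5 = hour 7.
After Q (finishes hour 7), R can start at hour 7 and finishes at hour 16.
S cannot begin until R (finishes hour 16, plus 3-hour gap → hour 19). It runs from hour 19 to 19 + 2 = hour 21.
P cannot begin until R (finishes hour 16). It runs from hour 16 to 16 + 7 = hour 23.
All tasks are finished once the last one completes. Finish times: P at 23, Q at 7, R at 16, S at 21. The latest is hour 23.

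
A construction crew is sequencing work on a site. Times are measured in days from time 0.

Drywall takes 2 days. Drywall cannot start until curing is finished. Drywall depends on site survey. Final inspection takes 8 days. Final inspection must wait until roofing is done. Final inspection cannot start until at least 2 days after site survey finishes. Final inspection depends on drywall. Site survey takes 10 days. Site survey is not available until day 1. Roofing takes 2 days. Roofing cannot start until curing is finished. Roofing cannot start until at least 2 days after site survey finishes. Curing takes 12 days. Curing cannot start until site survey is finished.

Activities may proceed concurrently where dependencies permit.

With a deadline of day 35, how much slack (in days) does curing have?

Site survey cannot begin until its own release at day 1. It runs from day 1 to 1 + 10 = day 11.
After site survey (finishes day 11), curing can start at day 11 and finishes at day 23.

Working backward from the deadline:
Final inspection has no dependents, so it just needs to finish by day 35. Starting by 35 − 8 = day 27 achieves that.
Since final inspection (must start by day 27) depends on it, roofing must finish by day 27. Backing off its 2-day duration gives a latest start of day 25.
Drywall must finish before final inspection (must start by day 27). With a 2-day duration, drywall must start by 27 − 2 = day 25.
Curing feeds roofing (must start by day 25); drywall (must start by day 25). Taking the minimum, curing must finish by day 25 and start by 25 − 12 = day 13.
So curing can start as early as day 11 and as late as day 13, giving 13 − 11 = 2 days of slack.

2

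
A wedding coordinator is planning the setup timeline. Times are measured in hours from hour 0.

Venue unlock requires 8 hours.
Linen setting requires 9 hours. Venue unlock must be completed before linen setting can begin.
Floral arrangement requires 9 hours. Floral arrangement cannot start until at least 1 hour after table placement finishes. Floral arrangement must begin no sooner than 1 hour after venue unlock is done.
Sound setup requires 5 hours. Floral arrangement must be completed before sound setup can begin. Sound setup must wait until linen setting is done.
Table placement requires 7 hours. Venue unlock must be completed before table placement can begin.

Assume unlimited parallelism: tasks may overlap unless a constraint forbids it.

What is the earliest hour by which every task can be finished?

30

Nothing blocks venue unlock, so it runs from hour 0 to hour 8.
Linen setting waits on venue unlock (finishes hour 8), so it starts at hour 8 and finishes at 8 + 9 = hour 17.
Table placement waits on venue unlock (finishes hour 8), so it starts at hour 8 and finishes at 8 + 7 = hour 15.
Floral arrangement cannot start until table placement (finishes hour 15, plus 1-hour gap → hour 16); venue unlock (finishes hour 8, plus 1-hour gap → hour 9). The controlling bound is hour 16, so floral arrangement finishes at 16 + 9 = hour 25.
Sound setup cannot start until floral arrangement (finishes hour 25); linen setting (finishes hour 17). The controlling bound is hour 25, so sound setup finishes at 25 + 5 = hour 30.
All tasks are finished once the last one completes. Finish times: Venue unlock at 8, Table placement at 15, Linen setting at 17, Floral arrangement at 25, Sound setup at 30. The latest is hour 30.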